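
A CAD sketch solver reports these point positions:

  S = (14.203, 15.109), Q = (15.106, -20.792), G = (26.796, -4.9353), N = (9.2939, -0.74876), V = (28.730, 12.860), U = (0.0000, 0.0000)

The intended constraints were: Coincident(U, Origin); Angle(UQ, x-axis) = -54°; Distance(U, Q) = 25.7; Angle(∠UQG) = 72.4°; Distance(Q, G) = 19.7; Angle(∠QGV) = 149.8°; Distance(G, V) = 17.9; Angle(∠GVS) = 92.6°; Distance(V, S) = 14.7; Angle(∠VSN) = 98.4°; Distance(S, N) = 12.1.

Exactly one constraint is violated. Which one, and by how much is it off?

Distance(S, N) = 12.1 — off by 4.50.

U = (0.00, 0.00) ✓; UQ at -54.00° ✓; |UQ| = 25.70 ✓; ∠UQG = 72.40° ✓; |QG| = 19.70 ✓; ∠QGV = 149.8° ✓; |GV| = 17.90 ✓; ∠GVS = 92.60° ✓; |VS| = 14.70 ✓; ∠VSN = 98.40° ✓; |SN| = 16.60 ✗.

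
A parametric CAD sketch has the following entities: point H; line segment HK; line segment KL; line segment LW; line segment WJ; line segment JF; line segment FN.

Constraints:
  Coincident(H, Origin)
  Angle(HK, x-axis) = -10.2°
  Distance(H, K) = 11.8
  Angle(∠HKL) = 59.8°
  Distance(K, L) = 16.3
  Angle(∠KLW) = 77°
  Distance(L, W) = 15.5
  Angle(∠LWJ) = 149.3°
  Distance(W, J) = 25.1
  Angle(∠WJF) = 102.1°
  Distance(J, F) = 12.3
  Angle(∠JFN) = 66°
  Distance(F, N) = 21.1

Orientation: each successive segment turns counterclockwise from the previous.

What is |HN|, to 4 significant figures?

5.866

H is at the origin; HK runs at -10.2° with length 11.8, so K = (11.61, -2.090). ∠HKL = 59.8° gives KL at 110.0° from the x-axis; with |KL| = 16.3, L = (6.039, 13.23). ∠KLW = 77.0° gives LW at -147.0° from the x-axis; with |LW| = 15.5, W = (-6.961, 4.785). ∠LWJ = 149.3° gives WJ at -116.3° from the x-axis; with |WJ| = 25.1, J = (-18.08, -17.72). ∠WJF = 102.1° gives JF at -38.40° from the x-axis; with |JF| = 12.3, F = (-8.442, -25.36). ∠JFN = 66.0° gives FN at 75.60° from the x-axis; with |FN| = 21.1, N = (-3.195, -4.919). Then |HN| = |N − H| = 5.866.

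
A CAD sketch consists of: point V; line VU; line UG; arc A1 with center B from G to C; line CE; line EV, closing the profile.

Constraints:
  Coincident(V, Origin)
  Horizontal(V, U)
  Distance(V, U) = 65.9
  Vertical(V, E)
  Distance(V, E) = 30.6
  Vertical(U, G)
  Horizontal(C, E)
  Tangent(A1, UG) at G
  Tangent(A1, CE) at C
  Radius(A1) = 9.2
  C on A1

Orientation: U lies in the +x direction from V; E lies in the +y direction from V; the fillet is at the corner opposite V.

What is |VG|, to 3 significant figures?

69.3

V is at the origin; VU is horizontal with |VU| = 65.9 and U on the +x side, so U = (65.9, 0.00). VE is vertical with |VE| = 30.6 and E on the +y side, so E = (0.00, 30.6). The virtual corner opposite V is at (65.9, 30.6). Tangency of A1 to UG means the radius BG is perpendicular to UG and since A1 is tangent to CE there, BC ⟂ CE, with radius 9.2, so the center B sits 9.2 in from both sides at B = (56.7, 21.4). That places the tangent points at G = (65.9, 21.4) on UG and C = (56.7, 30.6) on CE. Then |VG| = |G − V| = 69.3.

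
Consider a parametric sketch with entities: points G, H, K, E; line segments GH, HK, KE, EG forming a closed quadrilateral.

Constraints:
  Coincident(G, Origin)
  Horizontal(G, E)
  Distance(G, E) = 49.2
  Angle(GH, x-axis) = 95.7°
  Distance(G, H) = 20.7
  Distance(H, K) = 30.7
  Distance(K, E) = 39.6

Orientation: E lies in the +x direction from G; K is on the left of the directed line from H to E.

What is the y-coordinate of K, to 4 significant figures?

32.32

Checks: |HK| = 30.70 ✓; |KE| = 39.60 ✓.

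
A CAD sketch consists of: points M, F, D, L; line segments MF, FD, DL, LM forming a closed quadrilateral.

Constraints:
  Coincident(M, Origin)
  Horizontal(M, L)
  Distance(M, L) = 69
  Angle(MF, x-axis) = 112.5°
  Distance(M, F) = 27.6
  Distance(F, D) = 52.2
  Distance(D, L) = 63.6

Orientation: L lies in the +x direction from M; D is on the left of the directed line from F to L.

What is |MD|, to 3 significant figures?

62.9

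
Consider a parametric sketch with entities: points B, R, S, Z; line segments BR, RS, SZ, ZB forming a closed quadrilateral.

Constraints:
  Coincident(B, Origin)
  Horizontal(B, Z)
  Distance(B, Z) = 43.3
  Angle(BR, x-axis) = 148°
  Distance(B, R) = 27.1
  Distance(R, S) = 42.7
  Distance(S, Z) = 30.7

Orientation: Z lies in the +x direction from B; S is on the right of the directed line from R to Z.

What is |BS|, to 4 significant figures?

15.61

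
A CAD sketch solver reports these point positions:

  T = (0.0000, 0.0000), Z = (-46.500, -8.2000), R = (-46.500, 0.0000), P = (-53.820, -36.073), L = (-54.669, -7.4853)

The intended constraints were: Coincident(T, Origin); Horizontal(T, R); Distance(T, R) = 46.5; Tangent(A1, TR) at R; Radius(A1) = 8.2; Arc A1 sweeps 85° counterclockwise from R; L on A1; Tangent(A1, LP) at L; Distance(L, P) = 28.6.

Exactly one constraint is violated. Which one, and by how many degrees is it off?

Tangent(A1, LP) at L — off by 6.70°.

T = (0.00, 0.00) ✓; T.y = 0.00, R.y = 0.00 ✓; |TR| = 46.50 ✓; ∠(ZR, RT) = 90.00° ✓; |ZR| = 8.200 ✓; bearing(Z→L) − bearing(Z→R) = 85.00° ✓; |ZL| = 8.200 ✓; ∠(ZL, LP) = 83.30° ✗; |LP| = 28.60 ✓.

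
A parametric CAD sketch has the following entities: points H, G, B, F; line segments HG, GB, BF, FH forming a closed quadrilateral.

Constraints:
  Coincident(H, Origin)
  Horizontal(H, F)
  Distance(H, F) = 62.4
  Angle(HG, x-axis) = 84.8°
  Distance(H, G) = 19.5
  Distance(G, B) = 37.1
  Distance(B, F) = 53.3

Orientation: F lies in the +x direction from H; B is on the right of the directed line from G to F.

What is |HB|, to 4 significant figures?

20.07

H is at the origin; H and F share the same y with |HF| = 62.4 and F in +x, so F = (62.4, 0). HG runs at 84.8° with |HG| = 19.5, so G = (1.767, 19.42). B is determined by |GB| = 37.1 and |BF| = 53.3 together: it lies at the intersection of circle(G, 37.1) and circle(F, 53.3). With |GF| = 63.67, the foot of the radical line on GF is 20.33 from G and the perpendicular offset is √(37.1² − 20.33²) = 31.03. Taking the right-of-GF solution: B = (11.67, -16.34).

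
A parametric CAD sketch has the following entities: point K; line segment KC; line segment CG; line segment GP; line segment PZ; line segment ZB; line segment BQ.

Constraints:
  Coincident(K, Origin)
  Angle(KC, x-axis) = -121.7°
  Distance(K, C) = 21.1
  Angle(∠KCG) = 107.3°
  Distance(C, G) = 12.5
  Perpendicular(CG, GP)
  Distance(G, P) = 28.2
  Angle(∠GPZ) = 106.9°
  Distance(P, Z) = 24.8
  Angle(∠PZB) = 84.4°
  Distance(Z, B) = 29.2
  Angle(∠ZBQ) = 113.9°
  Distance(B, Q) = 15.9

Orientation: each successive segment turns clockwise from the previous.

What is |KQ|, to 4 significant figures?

22.65

K is at the origin; KC runs at -121.7° with length 21.1, so C = (-11.09, -17.95). ∠KCG = 107.3° gives CG at 165.6° from the x-axis; with |CG| = 12.5, G = (-23.19, -14.84). The perpendicularity gives GP at right angles to CG, so GP runs at 75.60°; with |GP| = 28.2, P = (-16.18, 12.47). ∠GPZ = 106.9° gives PZ at 2.500° from the x-axis; with |PZ| = 24.8, Z = (8.595, 13.55). ∠PZB = 84.4° gives ZB at -93.10° from the x-axis; with |ZB| = 29.2, B = (7.016, -15.60). ∠ZBQ = 113.9° gives BQ at -159.2° from the x-axis; with |BQ| = 15.9, Q = (-7.848, -21.25). Then |KQ| = |Q − K| = 22.65.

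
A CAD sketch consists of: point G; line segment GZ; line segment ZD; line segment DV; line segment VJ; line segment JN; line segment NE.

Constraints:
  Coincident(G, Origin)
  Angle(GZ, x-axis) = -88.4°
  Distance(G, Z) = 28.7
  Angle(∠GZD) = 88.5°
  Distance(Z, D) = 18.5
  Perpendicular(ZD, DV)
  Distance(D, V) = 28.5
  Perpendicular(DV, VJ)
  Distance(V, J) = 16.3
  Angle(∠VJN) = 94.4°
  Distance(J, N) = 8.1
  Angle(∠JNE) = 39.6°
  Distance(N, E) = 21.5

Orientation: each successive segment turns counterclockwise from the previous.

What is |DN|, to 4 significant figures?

26.52

G is at the origin; GZ runs at -88.4° with length 28.7, so Z = (0.8014, -28.69). ∠GZD = 88.5° gives ZD at 3.100° from the x-axis; with |ZD| = 18.5, D = (19.27, -27.69). The perpendicularity gives DV at right angles to ZD, so DV runs at 93.10°; with |DV| = 28.5, V = (17.73, 0.7699). DV is perpendicular to VJ, so VJ runs at -176.9°; with |VJ| = 16.3, J = (1.457, -0.1115). ∠VJN = 94.4° gives JN at -91.30° from the x-axis; with |JN| = 8.1, N = (1.273, -8.209). Then |DN| = |N − D| = 26.52.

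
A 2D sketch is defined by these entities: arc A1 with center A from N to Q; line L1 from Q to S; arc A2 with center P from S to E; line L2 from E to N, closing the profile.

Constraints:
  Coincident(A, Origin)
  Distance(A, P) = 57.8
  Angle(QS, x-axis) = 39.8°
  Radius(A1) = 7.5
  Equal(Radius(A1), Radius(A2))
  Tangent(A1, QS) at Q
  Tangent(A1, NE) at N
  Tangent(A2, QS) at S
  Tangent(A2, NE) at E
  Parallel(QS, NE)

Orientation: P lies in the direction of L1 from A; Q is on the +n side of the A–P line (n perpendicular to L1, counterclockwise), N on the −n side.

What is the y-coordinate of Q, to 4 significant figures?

5.762

The slot axis is L1's direction at 39.8°, so u = (cos 39.8°, sin 39.8°) = (0.7683, 0.6401) and n = (−sin 39.8°, cos 39.8°) = (-0.6401, 0.7683). A is at the origin and P lies 57.8 along u from A, so P = 57.8·u = (44.41, 37.00). Tangency of A1 to both parallel lines with radius 7.5 puts Q and N at A ± 7.5·n: Q = (-4.801, 5.762), N = (4.801, -5.762). So Q.y = 5.762.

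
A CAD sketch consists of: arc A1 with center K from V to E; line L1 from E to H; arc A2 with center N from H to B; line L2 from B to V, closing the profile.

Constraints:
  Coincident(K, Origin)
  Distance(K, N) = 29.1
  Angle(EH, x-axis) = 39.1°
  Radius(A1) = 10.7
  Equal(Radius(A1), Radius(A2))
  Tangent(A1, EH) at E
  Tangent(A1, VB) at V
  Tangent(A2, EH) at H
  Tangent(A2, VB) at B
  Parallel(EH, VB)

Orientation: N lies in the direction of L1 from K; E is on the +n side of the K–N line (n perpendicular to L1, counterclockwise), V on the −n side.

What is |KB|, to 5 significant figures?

31.005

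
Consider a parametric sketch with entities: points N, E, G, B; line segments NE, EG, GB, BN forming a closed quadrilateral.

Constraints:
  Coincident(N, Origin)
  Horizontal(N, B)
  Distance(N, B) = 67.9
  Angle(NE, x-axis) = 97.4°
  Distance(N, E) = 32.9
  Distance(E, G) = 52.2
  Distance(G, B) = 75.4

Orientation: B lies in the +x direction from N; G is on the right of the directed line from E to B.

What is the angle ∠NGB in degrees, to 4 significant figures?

60.86°

Checks: |EG| = 52.20 ✓; |GB| = 75.40 ✓.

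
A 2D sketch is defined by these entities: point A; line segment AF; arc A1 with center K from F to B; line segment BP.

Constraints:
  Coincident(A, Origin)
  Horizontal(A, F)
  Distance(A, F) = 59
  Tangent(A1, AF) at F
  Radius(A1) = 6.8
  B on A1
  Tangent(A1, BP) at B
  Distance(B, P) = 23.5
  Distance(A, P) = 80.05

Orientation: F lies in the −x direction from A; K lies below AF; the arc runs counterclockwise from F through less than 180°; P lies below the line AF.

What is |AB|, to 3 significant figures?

65.0

A is at the origin; AF is horizontal with |AF| = 59.0 and F on the −x side, so F = (-59.0, 0.00). Since A1 is tangent to AF there, KF ⟂ AF, so K = F + (0, -6.8) = (-59.0, -6.80). Since KB ⟂ BP (tangency), |KP| = √(6.8² + 23.5²) = 24.5 regardless of where B sits on A1. So P lies on both circle(A, 80.05) and circle(K, 24.5); the below-AF intersection is P = (-76.4, -24.0). B is the foot of the tangent from P: B = (-64.9, -3.50).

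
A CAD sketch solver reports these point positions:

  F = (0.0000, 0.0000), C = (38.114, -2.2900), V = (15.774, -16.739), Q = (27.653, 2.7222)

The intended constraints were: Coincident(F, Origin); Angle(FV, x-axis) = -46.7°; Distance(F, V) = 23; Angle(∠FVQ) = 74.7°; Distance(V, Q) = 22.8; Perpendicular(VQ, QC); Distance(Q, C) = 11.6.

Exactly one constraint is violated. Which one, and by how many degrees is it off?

Perpendicular(VQ, QC) — off by 5.80°.

F = (0.00, 0.00) ✓; FV at -46.70° ✓; |FV| = 23.00 ✓; ∠FVQ = 74.70° ✓; |VQ| = 22.80 ✓; ∠(VQ, QC) = 84.20° ✗; |QC| = 11.60 ✓.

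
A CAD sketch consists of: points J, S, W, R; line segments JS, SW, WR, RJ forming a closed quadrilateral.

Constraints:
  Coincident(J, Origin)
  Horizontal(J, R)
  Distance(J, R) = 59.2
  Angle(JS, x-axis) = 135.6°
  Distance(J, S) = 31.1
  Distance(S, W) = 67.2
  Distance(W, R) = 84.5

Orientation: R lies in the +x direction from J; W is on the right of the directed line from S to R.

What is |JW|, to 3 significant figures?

46.4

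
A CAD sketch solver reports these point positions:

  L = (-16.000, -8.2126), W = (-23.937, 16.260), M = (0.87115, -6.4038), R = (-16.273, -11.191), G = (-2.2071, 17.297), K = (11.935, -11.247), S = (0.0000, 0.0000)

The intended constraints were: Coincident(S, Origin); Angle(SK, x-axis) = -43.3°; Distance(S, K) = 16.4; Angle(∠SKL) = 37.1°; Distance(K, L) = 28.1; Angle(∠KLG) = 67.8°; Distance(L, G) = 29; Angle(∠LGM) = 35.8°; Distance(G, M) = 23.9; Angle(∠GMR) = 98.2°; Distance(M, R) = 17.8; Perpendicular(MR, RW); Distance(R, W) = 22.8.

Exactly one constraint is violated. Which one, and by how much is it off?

Distance(R, W) = 22.8 — off by 5.70.

S = (0.00, 0.00) ✓; SK at -43.30° ✓; |SK| = 16.40 ✓; ∠SKL = 37.10° ✓; |KL| = 28.10 ✓; ∠KLG = 67.80° ✓; |LG| = 29.00 ✓; ∠LGM = 35.80° ✓; |GM| = 23.90 ✓; ∠GMR = 98.20° ✓; |MR| = 17.80 ✓; ∠(MR, RW) = 90.00° ✓; |RW| = 28.50 ✗.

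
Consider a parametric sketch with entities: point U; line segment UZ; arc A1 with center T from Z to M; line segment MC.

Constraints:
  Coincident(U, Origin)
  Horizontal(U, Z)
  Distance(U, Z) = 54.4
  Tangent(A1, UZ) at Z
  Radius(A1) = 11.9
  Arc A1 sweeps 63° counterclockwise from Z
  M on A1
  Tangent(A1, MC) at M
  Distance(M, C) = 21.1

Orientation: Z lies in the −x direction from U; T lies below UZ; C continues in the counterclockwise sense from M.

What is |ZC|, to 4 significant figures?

32.36

On A1, Z sits at bearing 90° from T; a 63° counterclockwise sweep puts M at bearing 153°, so M = T + 11.9·(cos 153°, sin 153°) = (-65.00, -6.498). A1 meets MC tangentially, so TM is at right angles to MC, so MC runs along (−sin 153°, cos 153°); with |MC| = 21.1, C = (-74.58, -25.30). Then |ZC| = |C − Z| = 32.36.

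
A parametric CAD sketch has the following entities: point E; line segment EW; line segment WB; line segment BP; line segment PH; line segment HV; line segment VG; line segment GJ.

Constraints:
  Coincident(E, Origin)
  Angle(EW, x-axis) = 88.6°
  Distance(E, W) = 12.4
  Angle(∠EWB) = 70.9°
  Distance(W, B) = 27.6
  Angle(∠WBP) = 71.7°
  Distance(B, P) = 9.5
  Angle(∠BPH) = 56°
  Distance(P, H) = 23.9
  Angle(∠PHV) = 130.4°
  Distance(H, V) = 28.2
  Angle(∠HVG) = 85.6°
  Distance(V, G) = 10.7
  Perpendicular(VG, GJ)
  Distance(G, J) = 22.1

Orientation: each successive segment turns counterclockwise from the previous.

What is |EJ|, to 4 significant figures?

29.58

∠HVG = 85.6° gives VG at -146.0° from the x-axis; with |VG| = 10.7, G = (-35.03, 37.31). VG ⟂ GJ, so GJ runs at -56.00°; with |GJ| = 22.1, J = (-22.67, 18.99). Then |EJ| = |J − E| = 29.58.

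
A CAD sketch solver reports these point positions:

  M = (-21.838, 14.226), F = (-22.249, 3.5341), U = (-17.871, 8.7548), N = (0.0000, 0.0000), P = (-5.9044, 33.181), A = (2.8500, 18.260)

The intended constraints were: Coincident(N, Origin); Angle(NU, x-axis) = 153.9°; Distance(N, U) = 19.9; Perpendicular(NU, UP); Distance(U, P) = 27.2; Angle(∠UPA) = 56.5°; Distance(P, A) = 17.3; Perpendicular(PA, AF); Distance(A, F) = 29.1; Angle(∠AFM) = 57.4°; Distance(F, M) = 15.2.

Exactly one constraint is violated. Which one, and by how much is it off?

Distance(F, M) = 15.2 — off by 4.50.

N = (0.00, 0.00) ✓; NU at 153.9° ✓; |NU| = 19.90 ✓; ∠(NU, UP) = 90.00° ✓; |UP| = 27.20 ✓; ∠UPA = 56.50° ✓; |PA| = 17.30 ✓; ∠(PA, AF) = 90.00° ✓; |AF| = 29.10 ✓; ∠AFM = 57.40° ✓; |FM| = 10.70 ✗.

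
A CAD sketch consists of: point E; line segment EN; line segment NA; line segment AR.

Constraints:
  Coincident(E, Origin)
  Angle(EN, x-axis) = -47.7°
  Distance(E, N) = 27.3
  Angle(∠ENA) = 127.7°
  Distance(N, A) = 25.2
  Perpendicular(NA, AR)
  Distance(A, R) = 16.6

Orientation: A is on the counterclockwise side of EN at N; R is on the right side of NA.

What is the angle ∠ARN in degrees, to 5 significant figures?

56.626°

E is at the origin; EN runs at -47.7° with length 27.3, so N = 27.3·(cos -47.7°, sin -47.7°) = (18.373, -20.192). ∠ENA = 127.7°, so NA runs at -47.7° + (180° − 127.7°) = 4.6000° from the x-axis; with |NA| = 25.2, A = N + 25.2·(cos 4.6000°, sin 4.6000°) = (43.492, -18.171). NA ⟂ AR; with |AR| = 16.6 on the right of NA, R = A + 16.6·(0.080199, -0.99678) = (44.823, -34.717). Then cos ∠ARN = RA·RN / (|RA||RN|), giving 56.626°.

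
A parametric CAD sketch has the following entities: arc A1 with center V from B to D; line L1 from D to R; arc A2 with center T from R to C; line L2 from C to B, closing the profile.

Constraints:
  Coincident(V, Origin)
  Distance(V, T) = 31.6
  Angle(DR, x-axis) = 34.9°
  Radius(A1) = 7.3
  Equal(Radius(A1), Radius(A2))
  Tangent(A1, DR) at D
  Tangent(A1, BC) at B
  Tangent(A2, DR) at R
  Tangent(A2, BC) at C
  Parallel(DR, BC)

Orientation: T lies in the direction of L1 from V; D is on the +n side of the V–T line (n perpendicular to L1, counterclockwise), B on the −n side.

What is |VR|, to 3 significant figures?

32.4

The slot axis is L1's direction at 34.9°, so u = (cos 34.9°, sin 34.9°) = (0.820, 0.572) and n = (−sin 34.9°, cos 34.9°) = (-0.572, 0.820). V is at the origin and T lies 31.6 along u from V, so T = 31.6·u = (25.9, 18.1). Tangency of A1 to both parallel lines with radius 7.3 puts D and B at V ± 7.3·n: D = (-4.18, 5.99), B = (4.18, -5.99). Equal radii place R and C the same way about T: R = T + 7.3·n = (21.7, 24.1), C = T − 7.3·n = (30.1, 12.1). Then |VR| = |R − V| = 32.4.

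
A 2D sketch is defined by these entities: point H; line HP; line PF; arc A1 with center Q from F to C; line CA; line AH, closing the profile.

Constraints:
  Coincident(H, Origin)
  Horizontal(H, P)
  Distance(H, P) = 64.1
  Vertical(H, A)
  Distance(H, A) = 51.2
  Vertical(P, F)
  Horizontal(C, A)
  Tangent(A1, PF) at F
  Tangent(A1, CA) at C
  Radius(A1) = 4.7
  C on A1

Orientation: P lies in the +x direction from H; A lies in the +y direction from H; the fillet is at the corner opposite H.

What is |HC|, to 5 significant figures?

78.421

H is at the origin; HP is horizontal with |HP| = 64.1 and P on the +x side, so P = (64.100, 0.0000). HA is vertical with |HA| = 51.2 and A on the +y side, so A = (0.0000, 51.200). The virtual corner opposite H is at (64.100, 51.200). The tangent condition forces QF to be normal to PF and the tangent condition forces QC to be normal to CA, with radius 4.7, so the center Q sits 4.7 in from both sides at Q = (59.400, 46.500). That places the tangent points at F = (64.100, 46.500) on PF and C = (59.400, 51.200) on CA. Then |HC| = |C − H| = 78.421.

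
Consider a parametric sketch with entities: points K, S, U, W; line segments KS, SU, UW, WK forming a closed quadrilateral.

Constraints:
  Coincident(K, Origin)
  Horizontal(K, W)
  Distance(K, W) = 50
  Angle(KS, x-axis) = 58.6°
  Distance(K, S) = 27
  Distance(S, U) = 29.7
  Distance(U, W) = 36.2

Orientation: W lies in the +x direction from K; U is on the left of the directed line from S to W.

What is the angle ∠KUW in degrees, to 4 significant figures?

63.62°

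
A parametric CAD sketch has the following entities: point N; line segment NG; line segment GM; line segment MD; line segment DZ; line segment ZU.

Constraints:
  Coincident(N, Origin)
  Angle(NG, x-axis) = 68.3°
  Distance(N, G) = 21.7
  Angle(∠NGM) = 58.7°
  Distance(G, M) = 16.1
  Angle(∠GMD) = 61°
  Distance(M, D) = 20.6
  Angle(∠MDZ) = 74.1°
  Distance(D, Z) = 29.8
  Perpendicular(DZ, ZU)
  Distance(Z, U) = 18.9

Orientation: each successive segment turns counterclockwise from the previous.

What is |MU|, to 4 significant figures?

24.17

N is at the origin; NG runs at 68.3° with length 21.7, so G = (8.024, 20.16). ∠NGM = 58.7° gives GM at -170.4° from the x-axis; with |GM| = 16.1, M = (-7.851, 17.48). ∠GMD = 61.0° gives MD at -51.40° from the x-axis; with |MD| = 20.6, D = (5.001, 1.378). ∠MDZ = 74.1° gives DZ at 54.50° from the x-axis; with |DZ| = 29.8, Z = (22.31, 25.64). DZ is perpendicular to ZU, so ZU runs at 144.5°; with |ZU| = 18.9, U = (6.919, 36.61). Then |MU| = |U − M| = 24.17.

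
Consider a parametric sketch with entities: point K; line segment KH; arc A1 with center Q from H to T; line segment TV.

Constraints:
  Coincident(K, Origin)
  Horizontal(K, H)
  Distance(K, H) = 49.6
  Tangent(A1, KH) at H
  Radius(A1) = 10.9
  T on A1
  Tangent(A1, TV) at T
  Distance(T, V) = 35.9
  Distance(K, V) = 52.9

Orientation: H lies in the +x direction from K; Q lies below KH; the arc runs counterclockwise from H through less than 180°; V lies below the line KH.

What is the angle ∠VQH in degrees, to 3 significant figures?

149°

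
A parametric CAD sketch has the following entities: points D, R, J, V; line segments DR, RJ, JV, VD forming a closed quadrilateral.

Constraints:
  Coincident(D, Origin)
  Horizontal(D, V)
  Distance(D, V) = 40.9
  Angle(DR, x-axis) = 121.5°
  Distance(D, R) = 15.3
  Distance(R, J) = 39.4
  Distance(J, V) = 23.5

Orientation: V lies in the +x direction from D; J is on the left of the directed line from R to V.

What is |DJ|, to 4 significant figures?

37.15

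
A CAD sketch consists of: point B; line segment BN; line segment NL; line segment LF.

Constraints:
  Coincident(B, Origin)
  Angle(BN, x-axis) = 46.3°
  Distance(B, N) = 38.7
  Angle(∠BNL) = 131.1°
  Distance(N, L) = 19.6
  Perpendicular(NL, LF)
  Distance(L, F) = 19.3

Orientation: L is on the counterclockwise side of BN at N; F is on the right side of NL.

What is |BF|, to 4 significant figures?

66.16

B is at the origin; BN runs at 46.3° with length 38.7, so N = 38.7·(cos 46.3°, sin 46.3°) = (26.74, 27.98). ∠BNL = 131.1°, so NL runs at 46.3° + (180° − 131.1°) = 95.20° from the x-axis; with |NL| = 19.6, L = N + 19.6·(cos 95.20°, sin 95.20°) = (24.96, 47.50). The perpendicularity gives LF at right angles to NL; with |LF| = 19.3 on the right of NL, F = L + 19.3·(0.9959, 0.09063) = (44.18, 49.25). Then |BF| = |F − B| = 66.16.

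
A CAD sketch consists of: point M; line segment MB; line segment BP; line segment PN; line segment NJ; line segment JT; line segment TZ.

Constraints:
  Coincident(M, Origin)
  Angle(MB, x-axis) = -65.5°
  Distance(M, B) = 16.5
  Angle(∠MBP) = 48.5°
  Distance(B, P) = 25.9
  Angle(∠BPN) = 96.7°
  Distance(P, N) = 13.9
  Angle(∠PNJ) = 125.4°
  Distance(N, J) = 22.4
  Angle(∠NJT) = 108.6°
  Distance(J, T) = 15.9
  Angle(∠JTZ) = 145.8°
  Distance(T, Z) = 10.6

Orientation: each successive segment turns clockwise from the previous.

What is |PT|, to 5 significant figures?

35.720

∠PNJ = 125.4° gives NJ at 25.100° from the x-axis; with |NJ| = 22.4, J = (4.8442, 15.736). ∠NJT = 108.6° gives JT at -46.300° from the x-axis; with |JT| = 15.9, T = (15.829, 4.2410). Then |PT| = |T − P| = 35.720.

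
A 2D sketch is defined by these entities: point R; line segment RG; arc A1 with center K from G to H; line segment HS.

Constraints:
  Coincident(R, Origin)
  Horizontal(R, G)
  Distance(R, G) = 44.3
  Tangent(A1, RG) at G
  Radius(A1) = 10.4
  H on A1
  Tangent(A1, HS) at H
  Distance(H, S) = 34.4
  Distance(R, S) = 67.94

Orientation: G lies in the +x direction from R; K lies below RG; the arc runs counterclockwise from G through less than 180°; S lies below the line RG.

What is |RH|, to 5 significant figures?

38.040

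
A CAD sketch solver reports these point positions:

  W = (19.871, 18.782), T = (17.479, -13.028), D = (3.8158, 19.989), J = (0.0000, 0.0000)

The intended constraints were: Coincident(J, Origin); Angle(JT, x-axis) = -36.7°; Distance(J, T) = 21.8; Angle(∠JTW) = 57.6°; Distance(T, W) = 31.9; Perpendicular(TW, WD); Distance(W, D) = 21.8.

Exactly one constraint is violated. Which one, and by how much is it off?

Distance(W, D) = 21.8 — off by 5.70.

J = (0.00, 0.00) ✓; JT at -36.70° ✓; |JT| = 21.80 ✓; ∠JTW = 57.60° ✓; |TW| = 31.90 ✓; ∠(TW, WD) = 90.00° ✓; |WD| = 16.10 ✗.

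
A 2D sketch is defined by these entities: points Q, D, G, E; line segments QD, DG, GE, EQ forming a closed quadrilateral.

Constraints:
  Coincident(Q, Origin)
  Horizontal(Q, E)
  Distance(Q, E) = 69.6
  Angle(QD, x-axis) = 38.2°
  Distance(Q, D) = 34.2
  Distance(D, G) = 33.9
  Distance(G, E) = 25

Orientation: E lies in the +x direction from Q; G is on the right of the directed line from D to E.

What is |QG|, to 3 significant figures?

46.2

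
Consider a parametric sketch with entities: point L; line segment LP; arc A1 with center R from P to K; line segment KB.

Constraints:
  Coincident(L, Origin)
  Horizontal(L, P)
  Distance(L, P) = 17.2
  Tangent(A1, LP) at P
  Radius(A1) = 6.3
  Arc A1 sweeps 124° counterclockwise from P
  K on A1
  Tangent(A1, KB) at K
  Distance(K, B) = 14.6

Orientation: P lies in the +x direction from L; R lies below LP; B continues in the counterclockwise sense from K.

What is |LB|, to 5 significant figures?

29.773

On A1, P sits at bearing 90° from R; a 124° counterclockwise sweep puts K at bearing 214°, so K = R + 6.3·(cos 214°, sin 214°) = (11.977, -9.8229). Tangency of A1 to KB means the radius RK is perpendicular to KB, so KB runs along (−sin 214°, cos 214°); with |KB| = 14.6, B = (20.141, -21.927). Then |LB| = |B − L| = 29.773.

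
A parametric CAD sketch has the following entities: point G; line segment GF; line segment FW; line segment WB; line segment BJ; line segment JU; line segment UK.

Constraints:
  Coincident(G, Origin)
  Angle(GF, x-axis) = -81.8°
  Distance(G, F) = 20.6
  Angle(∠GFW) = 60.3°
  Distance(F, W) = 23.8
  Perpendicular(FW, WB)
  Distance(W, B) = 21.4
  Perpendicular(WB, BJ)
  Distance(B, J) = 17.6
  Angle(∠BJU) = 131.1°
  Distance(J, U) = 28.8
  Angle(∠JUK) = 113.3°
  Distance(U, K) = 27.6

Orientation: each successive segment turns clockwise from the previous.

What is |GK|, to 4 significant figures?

44.47

G is at the origin; GF runs at -81.8° with length 20.6, so F = (2.938, -20.39). ∠GFW = 60.3° gives FW at 158.5° from the x-axis; with |FW| = 23.8, W = (-19.21, -11.67). The perpendicularity gives WB at right angles to FW, so WB runs at 68.50°; with |WB| = 21.4, B = (-11.36, 8.244). WB is perpendicular to BJ, so BJ runs at -21.50°; with |BJ| = 17.6, J = (5.013, 1.794). ∠BJU = 131.1° gives JU at -70.40° from the x-axis; with |JU| = 28.8, U = (14.67, -25.34). ∠JUK = 113.3° gives UK at -137.1° from the x-axis; with |UK| = 27.6, K = (-5.544, -44.13). Then |GK| = |K − G| = 44.47.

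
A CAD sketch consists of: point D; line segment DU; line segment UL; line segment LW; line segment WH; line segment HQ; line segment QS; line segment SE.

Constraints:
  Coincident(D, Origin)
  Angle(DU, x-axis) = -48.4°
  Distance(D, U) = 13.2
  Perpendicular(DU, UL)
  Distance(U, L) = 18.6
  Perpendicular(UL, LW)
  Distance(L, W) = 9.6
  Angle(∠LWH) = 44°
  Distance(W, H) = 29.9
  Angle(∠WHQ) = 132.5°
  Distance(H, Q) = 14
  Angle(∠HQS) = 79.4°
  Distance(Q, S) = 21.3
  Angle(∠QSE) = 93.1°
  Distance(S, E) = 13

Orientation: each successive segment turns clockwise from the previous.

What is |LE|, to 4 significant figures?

8.120

∠HQS = 79.4° gives QS at -152.5° from the x-axis; with |QS| = 21.3, S = (8.038, -38.19). ∠QSE = 93.1° gives SE at 120.6° from the x-axis; with |SE| = 13.0, E = (1.421, -27.00). Then |LE| = |E − L| = 8.120.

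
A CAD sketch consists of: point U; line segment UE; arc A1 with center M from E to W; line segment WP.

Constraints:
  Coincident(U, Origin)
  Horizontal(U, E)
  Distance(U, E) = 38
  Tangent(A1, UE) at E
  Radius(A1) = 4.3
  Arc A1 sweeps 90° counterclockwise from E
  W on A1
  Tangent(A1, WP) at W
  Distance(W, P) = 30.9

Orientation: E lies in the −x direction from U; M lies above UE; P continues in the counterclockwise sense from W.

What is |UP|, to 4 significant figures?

48.73

U is at the origin; UE is horizontal with |UE| = 38.0 and E on the −x side, so E = (-38.00, 0.000). Tangency of A1 to UE means the radius ME is perpendicular to UE, so M = E + (0, 4.3) = (-38.00, 4.300). On A1, E sits at bearing -90° from M; a 90° counterclockwise sweep puts W at bearing 0°, so W = M + 4.3·(cos 0°, sin 0°) = (-33.70, 4.300). A1 meets WP tangentially, so MW is at right angles to WP, so WP runs along (−sin 0°, cos 0°); with |WP| = 30.9, P = (-33.70, 35.20). Then |UP| = |P − U| = 48.73.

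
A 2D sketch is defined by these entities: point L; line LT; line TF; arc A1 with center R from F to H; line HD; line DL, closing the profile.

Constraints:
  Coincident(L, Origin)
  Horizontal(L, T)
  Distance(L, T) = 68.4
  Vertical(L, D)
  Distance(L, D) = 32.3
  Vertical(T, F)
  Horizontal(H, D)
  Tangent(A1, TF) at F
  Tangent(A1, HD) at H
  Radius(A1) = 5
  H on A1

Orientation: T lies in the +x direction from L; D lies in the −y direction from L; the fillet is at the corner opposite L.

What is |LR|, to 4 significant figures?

69.03

LD is vertical with |LD| = 32.3 and D on the −y side, so D = (0.000, -32.30). The virtual corner opposite L is at (68.40, -32.30). Tangency of A1 to TF means the radius RF is perpendicular to TF and the tangent condition forces RH to be normal to HD, with radius 5.0, so the center R sits 5.0 in from both sides at R = (63.40, -27.30). Then |LR| = |R − L| = 69.03.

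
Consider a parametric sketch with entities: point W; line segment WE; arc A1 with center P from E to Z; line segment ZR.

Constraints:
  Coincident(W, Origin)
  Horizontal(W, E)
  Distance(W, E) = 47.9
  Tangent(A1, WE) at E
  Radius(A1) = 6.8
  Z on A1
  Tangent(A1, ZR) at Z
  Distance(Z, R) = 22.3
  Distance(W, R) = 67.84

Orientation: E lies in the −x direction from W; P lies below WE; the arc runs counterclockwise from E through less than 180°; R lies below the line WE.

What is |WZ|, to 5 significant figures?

54.230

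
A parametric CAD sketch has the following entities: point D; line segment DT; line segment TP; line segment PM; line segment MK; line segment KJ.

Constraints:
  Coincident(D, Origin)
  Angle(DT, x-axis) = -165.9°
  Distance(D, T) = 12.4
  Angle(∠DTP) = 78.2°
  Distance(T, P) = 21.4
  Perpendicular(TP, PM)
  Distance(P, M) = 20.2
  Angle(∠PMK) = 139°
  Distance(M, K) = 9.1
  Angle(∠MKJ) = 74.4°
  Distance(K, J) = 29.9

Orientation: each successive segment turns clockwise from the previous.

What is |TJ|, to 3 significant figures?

2.34

∠PMK = 139.0° gives MK at -38.7° from the x-axis; with |MK| = 9.1, K = (14.4, 13.5). ∠MKJ = 74.4° gives KJ at -144° from the x-axis; with |KJ| = 29.9, J = (-9.88, -3.96). Then |TJ| = |J − T| = 2.34.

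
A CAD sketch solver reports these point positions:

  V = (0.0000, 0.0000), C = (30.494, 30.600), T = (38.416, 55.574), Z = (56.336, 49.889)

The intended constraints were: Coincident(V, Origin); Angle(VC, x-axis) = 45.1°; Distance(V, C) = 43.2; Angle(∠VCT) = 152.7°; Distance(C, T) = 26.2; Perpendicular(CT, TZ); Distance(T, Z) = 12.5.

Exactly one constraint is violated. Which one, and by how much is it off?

Distance(T, Z) = 12.5 — off by 6.30.

V = (0.00, 0.00) ✓; VC at 45.10° ✓; |VC| = 43.20 ✓; ∠VCT = 152.7° ✓; |CT| = 26.20 ✓; ∠(CT, TZ) = 90.00° ✓; |TZ| = 18.80 ✗.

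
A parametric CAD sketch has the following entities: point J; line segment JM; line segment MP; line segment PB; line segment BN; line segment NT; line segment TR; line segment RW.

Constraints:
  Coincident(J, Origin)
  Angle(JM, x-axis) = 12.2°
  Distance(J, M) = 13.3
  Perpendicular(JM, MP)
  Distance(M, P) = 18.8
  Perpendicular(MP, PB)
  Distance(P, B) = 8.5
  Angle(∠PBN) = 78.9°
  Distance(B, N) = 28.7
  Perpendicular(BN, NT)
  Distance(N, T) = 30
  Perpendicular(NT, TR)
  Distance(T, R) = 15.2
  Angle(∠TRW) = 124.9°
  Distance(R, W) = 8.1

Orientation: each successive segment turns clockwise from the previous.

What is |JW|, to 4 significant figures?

32.85

J is at the origin; JM runs at 12.2° with length 13.3, so M = (13.00, 2.811). JM is perpendicular to MP, so MP runs at -77.80°; with |MP| = 18.8, P = (16.97, -15.56). MP ⟂ PB, so PB runs at -167.8°; with |PB| = 8.5, B = (8.665, -17.36). ∠PBN = 78.9° gives BN at 91.10° from the x-axis; with |BN| = 28.7, N = (8.114, 11.33). BN ⟂ NT, so NT runs at 1.100°; with |NT| = 30.0, T = (38.11, 11.91). The perpendicularity gives TR at right angles to NT, so TR runs at -88.90°; with |TR| = 15.2, R = (38.40, -3.288). ∠TRW = 124.9° gives RW at -144.0° from the x-axis; with |RW| = 8.1, W = (31.85, -8.049). Then |JW| = |W − J| = 32.85.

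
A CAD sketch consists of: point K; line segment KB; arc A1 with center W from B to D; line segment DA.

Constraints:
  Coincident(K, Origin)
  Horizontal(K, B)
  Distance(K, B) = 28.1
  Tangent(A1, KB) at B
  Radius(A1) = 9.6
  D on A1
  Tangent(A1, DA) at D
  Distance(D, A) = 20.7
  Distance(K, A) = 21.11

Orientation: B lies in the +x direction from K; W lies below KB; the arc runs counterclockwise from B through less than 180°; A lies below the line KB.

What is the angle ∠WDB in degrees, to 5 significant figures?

64.448°

Checks: |KB| = 28.10 ✓; ∠(WB, BK) = 90.00° ✓; |WB| = 9.600 ✓; |WD| = 9.600 ✓; ∠(WD, DA) = 90.00° ✓; |DA| = 20.70 ✓; |KA| = 21.11 ✓.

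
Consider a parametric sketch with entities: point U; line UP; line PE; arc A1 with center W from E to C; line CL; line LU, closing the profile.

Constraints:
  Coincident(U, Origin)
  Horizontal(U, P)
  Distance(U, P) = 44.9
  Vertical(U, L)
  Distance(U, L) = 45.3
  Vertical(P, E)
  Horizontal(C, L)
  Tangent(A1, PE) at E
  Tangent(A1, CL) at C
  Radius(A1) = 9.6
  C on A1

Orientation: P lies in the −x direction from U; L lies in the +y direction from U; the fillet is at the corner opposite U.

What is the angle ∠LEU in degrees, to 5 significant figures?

50.557°

U is at the origin; UP is horizontal with |UP| = 44.9 and P on the −x side, so P = (-44.900, 0.0000). U and L share the same x with |UL| = 45.3 and L on the +y side, so L = (0.0000, 45.300). The virtual corner opposite U is at (-44.900, 45.300). The tangent condition forces WE to be normal to PE and A1 meets CL tangentially, so WC is at right angles to CL, with radius 9.6, so the center W sits 9.6 in from both sides at W = (-35.300, 35.700). That places the tangent points at E = (-44.900, 35.700) on PE and C = (-35.300, 45.300) on CL. Then cos ∠LEU = EL·EU / (|EL||EU|), giving 50.557°.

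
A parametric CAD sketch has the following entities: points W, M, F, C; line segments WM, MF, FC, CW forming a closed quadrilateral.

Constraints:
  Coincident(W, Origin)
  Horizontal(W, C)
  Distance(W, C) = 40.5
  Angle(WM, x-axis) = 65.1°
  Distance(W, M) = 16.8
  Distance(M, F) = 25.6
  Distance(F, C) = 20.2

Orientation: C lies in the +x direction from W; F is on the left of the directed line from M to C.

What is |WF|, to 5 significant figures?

37.378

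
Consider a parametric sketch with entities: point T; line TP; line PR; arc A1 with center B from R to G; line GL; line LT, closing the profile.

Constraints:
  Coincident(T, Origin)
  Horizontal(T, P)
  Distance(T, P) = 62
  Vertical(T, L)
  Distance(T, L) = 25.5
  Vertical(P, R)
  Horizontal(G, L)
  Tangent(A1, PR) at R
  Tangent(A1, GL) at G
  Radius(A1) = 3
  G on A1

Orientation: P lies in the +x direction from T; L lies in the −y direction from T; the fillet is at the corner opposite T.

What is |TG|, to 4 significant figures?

64.27

T is at the origin; T and P share the same y with |TP| = 62.0 and P on the +x side, so P = (62.00, 0.000). TL is vertical with |TL| = 25.5 and L on the −y side, so L = (0.000, -25.50). The virtual corner opposite T is at (62.00, -25.50). Since A1 is tangent to PR there, BR ⟂ PR and since A1 is tangent to GL there, BG ⟂ GL, with radius 3.0, so the center B sits 3.0 in from both sides at B = (59.00, -22.50). That places the tangent points at R = (62.00, -22.50) on PR and G = (59.00, -25.50) on GL. Then |TG| = |G − T| = 64.27.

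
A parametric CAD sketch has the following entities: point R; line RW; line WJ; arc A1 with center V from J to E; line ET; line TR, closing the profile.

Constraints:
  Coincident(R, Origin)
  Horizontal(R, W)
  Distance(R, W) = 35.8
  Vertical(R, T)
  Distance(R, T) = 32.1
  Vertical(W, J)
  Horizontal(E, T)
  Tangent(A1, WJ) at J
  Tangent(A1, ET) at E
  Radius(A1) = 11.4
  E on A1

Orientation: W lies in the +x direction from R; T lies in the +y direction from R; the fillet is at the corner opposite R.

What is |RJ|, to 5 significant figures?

41.354

The virtual corner opposite R is at (35.800, 32.100). Since A1 is tangent to WJ there, VJ ⟂ WJ and since A1 is tangent to ET there, VE ⟂ ET, with radius 11.4, so the center V sits 11.4 in from both sides at V = (24.400, 20.700). That places the tangent points at J = (35.800, 20.700) on WJ and E = (24.400, 32.100) on ET. Then |RJ| = |J − R| = 41.354.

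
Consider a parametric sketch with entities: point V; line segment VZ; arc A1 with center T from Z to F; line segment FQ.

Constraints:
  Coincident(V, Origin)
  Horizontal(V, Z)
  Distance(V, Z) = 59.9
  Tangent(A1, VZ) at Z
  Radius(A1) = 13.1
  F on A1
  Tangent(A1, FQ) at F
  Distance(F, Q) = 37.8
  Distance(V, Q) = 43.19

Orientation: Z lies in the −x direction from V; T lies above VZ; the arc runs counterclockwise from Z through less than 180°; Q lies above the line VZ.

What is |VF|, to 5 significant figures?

49.912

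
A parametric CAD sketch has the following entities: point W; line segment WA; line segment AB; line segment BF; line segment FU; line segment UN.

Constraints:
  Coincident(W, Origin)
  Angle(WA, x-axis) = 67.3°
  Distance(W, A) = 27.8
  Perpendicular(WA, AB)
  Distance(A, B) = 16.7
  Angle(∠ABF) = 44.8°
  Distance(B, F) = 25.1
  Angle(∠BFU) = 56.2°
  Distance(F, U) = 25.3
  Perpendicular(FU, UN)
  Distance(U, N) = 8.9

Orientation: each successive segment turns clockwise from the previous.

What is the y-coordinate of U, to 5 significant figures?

34.533

W is at the origin; WA runs at 67.3° with length 27.8, so A = (10.728, 25.647). The perpendicularity gives AB at right angles to WA, so AB runs at -22.700°; with |AB| = 16.7, B = (26.135, 19.202). ∠ABF = 44.8° gives BF at -157.90° from the x-axis; with |BF| = 25.1, F = (2.8787, 9.7587). ∠BFU = 56.2° gives FU at 78.300° from the x-axis; with |FU| = 25.3, U = (8.0092, 34.533). So U.y = 34.533.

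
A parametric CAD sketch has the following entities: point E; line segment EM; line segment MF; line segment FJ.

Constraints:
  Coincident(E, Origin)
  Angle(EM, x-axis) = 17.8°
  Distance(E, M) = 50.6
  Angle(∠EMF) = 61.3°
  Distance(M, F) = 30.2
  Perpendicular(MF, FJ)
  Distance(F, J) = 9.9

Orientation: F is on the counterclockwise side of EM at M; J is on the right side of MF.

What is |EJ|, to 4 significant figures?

54.60

E is at the origin; EM runs at 17.8° with length 50.6, so M = 50.6·(cos 17.8°, sin 17.8°) = (48.18, 15.47). ∠EMF = 61.3°, so MF runs at 17.8° + (180° − 61.3°) = 136.5° from the x-axis; with |MF| = 30.2, F = M + 30.2·(cos 136.5°, sin 136.5°) = (26.27, 36.26). The perpendicularity gives FJ at right angles to MF; with |FJ| = 9.9 on the right of MF, J = F + 9.9·(0.6884, 0.7254) = (33.09, 43.44). Then |EJ| = |J − E| = 54.60.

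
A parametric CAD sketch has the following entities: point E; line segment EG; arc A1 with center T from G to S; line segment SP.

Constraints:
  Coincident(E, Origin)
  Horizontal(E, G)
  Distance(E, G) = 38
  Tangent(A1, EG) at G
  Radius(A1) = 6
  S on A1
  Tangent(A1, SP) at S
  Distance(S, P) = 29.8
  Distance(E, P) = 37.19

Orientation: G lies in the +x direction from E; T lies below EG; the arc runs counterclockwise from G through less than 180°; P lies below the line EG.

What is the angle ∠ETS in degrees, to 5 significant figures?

14.498°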